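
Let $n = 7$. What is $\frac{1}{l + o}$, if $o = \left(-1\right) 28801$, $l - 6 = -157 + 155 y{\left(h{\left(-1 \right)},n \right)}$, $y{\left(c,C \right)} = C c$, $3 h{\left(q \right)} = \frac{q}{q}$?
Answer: $- \frac{3}{85771} \approx -3.4977 \cdot 10^{-5}$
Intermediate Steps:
$h{\left(q \right)} = \frac{1}{3}$ ($h{\left(q \right)} = \frac{q \frac{1}{q}}{3} = \frac{1}{3} \cdot 1 = \frac{1}{3}$)
$l = \frac{632}{3}$ ($l = 6 - \left(157 - 155 \cdot 7 \cdot \frac{1}{3}\right) = 6 + \left(-157 + 155 \cdot \frac{7}{3}\right) = 6 + \left(-157 + \frac{1085}{3}\right) = 6 + \frac{614}{3} = \frac{632}{3} \approx 210.67$)
$o = -28801$
$\frac{1}{l + o} = \frac{1}{\frac{632}{3} - 28801} = \frac{1}{- \frac{85771}{3}} = - \frac{3}{85771}$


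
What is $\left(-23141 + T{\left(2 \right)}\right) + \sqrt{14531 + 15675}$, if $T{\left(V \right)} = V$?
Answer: $-23139 + \sqrt{30206} \approx -22965.0$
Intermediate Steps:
$\left(-23141 + T{\left(2 \right)}\right) + \sqrt{14531 + 15675} = \left(-23141 + 2\right) + \sqrt{14531 + 15675} = -23139 + \sqrt{30206}$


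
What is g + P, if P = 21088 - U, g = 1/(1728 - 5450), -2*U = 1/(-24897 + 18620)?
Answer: 246339404667/11681497 ≈ 21088.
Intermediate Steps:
U = 1/12554 (U = -1/(2*(-24897 + 18620)) = -½/(-6277) = -½*(-1/6277) = 1/12554 ≈ 7.9656e-5)
g = -1/3722 (g = 1/(-3722) = -1/3722 ≈ -0.00026867)
P = 264738751/12554 (P = 21088 - 1*1/12554 = 21088 - 1/12554 = 264738751/12554 ≈ 21088.)
g + P = -1/3722 + 264738751/12554 = 246339404667/11681497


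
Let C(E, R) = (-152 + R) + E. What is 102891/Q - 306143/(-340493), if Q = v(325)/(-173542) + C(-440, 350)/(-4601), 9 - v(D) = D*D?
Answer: 13986689093446682743/89879320917670 ≈ 1.5562e+5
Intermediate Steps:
v(D) = 9 - D² (v(D) = 9 - D*D = 9 - D²)
C(E, R) = -152 + E + R
Q = 263968190/399233371 (Q = (9 - 1*325²)/(-173542) + (-152 - 440 + 350)/(-4601) = (9 - 1*105625)*(-1/173542) - 242*(-1/4601) = (9 - 105625)*(-1/173542) + 242/4601 = -105616*(-1/173542) + 242/4601 = 52808/86771 + 242/4601 = 263968190/399233371 ≈ 0.66119)
102891/Q - 306143/(-340493) = 102891/(263968190/399233371) - 306143/(-340493) = 102891*(399233371/263968190) - 306143*(-1/340493) = 41077520775561/263968190 + 306143/340493 = 13986689093446682743/89879320917670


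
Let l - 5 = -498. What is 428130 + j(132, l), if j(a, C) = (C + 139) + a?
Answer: 427908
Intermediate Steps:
l = -493 (l = 5 - 498 = -493)
j(a, C) = 139 + C + a (j(a, C) = (139 + C) + a = 139 + C + a)
428130 + j(132, l) = 428130 + (139 - 493 + 132) = 428130 - 222 = 427908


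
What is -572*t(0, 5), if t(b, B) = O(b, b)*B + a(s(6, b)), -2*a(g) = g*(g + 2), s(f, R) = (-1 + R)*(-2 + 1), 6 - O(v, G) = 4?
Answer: -4862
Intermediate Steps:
O(v, G) = 2 (O(v, G) = 6 - 1*4 = 6 - 4 = 2)
s(f, R) = 1 - R (s(f, R) = (-1 + R)*(-1) = 1 - R)
a(g) = -g*(2 + g)/2 (a(g) = -g*(g + 2)/2 = -g*(2 + g)/2)
t(b, B) = 2*B - (1 - b)*(3 - b)/2 (t(b, B) = 2*B - (1 - b)*(2 + (1 - b))/2 = 2*B - (1 - b)*(3 - b)/2)
-572*t(0, 5) = -572*(2*5 - (-1 + 0)*(-3 + 0)/2) = -572*(10 - ½*(-1)*(-3)) = -572*(10 - 3/2) = -572*17/2 = -4862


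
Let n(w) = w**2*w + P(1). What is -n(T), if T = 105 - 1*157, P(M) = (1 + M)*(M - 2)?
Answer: 140610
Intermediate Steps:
P(M) = (1 + M)*(-2 + M)
T = -52 (T = 105 - 157 = -52)
n(w) = -2 + w**3 (n(w) = w**2*w + (-2 + 1**2 - 1*1) = w**3 + (-2 + 1 - 1) = w**3 - 2 = -2 + w**3)
-n(T) = -(-2 + (-52)**3) = -(-2 - 140608) = -1*(-140610) = 140610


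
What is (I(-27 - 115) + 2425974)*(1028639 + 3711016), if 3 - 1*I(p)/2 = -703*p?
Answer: 10552026636840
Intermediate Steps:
I(p) = 6 + 1406*p (I(p) = 6 - (-1406)/(1/p) = 6 - (-1406)*p = 6 + 1406*p)
(I(-27 - 115) + 2425974)*(1028639 + 3711016) = ((6 + 1406*(-27 - 115)) + 2425974)*(1028639 + 3711016) = ((6 + 1406*(-142)) + 2425974)*4739655 = ((6 - 199652) + 2425974)*4739655 = (-199646 + 2425974)*4739655 = 2226328*4739655 = 10552026636840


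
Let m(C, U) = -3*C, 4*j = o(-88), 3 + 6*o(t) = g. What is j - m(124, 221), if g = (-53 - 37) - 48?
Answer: 2929/8 ≈ 366.13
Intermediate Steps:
g = -138 (g = -90 - 48 = -138)
o(t) = -47/2 (o(t) = -½ + (⅙)*(-138) = -½ - 23 = -47/2)
j = -47/8 (j = (¼)*(-47/2) = -47/8 ≈ -5.8750)
j - m(124, 221) = -47/8 - (-3)*124 = -47/8 - 1*(-372) = -47/8 + 372 = 2929/8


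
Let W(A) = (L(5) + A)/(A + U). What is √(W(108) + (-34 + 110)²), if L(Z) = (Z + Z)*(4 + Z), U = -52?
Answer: √1132789/14 ≈ 76.023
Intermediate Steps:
L(Z) = 2*Z*(4 + Z) (L(Z) = (2*Z)*(4 + Z) = 2*Z*(4 + Z))
W(A) = (90 + A)/(-52 + A) (W(A) = (2*5*(4 + 5) + A)/(A - 52) = (2*5*9 + A)/(-52 + A) = (90 + A)/(-52 + A))
√(W(108) + (-34 + 110)²) = √((90 + 108)/(-52 + 108) + (-34 + 110)²) = √(198/56 + 76²) = √((1/56)*198 + 5776) = √(99/28 + 5776) = √(161827/28) = √1132789/14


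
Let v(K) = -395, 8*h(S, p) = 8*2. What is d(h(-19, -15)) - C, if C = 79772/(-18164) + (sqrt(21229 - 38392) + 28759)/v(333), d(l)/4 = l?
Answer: 152821664/1793695 + 3*I*sqrt(1907)/395 ≈ 85.199 + 0.33167*I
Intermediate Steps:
h(S, p) = 2 (h(S, p) = (8*2)/8 = (1/8)*16 = 2)
d(l) = 4*l
C = -138472104/1793695 - 3*I*sqrt(1907)/395 (C = 79772/(-18164) + (sqrt(21229 - 38392) + 28759)/(-395) = 79772*(-1/18164) + (sqrt(-17163) + 28759)*(-1/395) = -19943/4541 + (3*I*sqrt(1907) + 28759)*(-1/395) = -19943/4541 + (28759 + 3*I*sqrt(1907))*(-1/395) = -19943/4541 + (-28759/395 - 3*I*sqrt(1907)/395) = -138472104/1793695 - 3*I*sqrt(1907)/395 ≈ -77.199 - 0.33167*I)
d(h(-19, -15)) - C = 4*2 - (-138472104/1793695 - 3*I*sqrt(1907)/395) = 8 + (138472104/1793695 + 3*I*sqrt(1907)/395) = 152821664/1793695 + 3*I*sqrt(1907)/395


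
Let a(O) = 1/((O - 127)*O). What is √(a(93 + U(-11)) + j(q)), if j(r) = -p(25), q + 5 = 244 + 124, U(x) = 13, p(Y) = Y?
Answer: I*√123879126/2226 ≈ 5.0*I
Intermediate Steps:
a(O) = 1/(O*(-127 + O)) (a(O) = 1/((-127 + O)*O) = 1/(O*(-127 + O)))
q = 363 (q = -5 + (244 + 124) = -5 + 368 = 363)
j(r) = -25 (j(r) = -1*25 = -25)
√(a(93 + U(-11)) + j(q)) = √(1/((93 + 13)*(-127 + (93 + 13))) - 25) = √(1/(106*(-127 + 106)) - 25) = √((1/106)/(-21) - 25) = √((1/106)*(-1/21) - 25) = √(-1/2226 - 25) = √(-55651/2226) = I*√123879126/2226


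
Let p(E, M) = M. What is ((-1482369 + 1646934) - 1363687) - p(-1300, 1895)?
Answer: -1201017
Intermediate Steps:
((-1482369 + 1646934) - 1363687) - p(-1300, 1895) = ((-1482369 + 1646934) - 1363687) - 1*1895 = (164565 - 1363687) - 1895 = -1199122 - 1895 = -1201017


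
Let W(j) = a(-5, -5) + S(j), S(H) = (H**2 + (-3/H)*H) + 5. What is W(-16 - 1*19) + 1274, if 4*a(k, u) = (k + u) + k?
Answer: 9989/4 ≈ 2497.3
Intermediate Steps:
a(k, u) = k/2 + u/4 (a(k, u) = ((k + u) + k)/4 = (u + 2*k)/4 = k/2 + u/4)
S(H) = 2 + H**2 (S(H) = (H**2 - 3) + 5 = (-3 + H**2) + 5 = 2 + H**2)
W(j) = -7/4 + j**2 (W(j) = ((1/2)*(-5) + (1/4)*(-5)) + (2 + j**2) = (-5/2 - 5/4) + (2 + j**2) = -15/4 + (2 + j**2) = -7/4 + j**2)
W(-16 - 1*19) + 1274 = (-7/4 + (-16 - 1*19)**2) + 1274 = (-7/4 + (-16 - 19)**2) + 1274 = (-7/4 + (-35)**2) + 1274 = (-7/4 + 1225) + 1274 = 4893/4 + 1274 = 9989/4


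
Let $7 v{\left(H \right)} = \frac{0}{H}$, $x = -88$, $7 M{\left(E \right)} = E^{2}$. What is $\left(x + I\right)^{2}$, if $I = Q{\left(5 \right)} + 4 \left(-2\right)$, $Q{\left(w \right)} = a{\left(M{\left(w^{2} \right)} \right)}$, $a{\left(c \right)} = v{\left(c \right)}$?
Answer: $9216$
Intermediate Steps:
$M{\left(E \right)} = \frac{E^{2}}{7}$
$v{\left(H \right)} = 0$ ($v{\left(H \right)} = \frac{0 \frac{1}{H}}{7} = \frac{1}{7} \cdot 0 = 0$)
$a{\left(c \right)} = 0$
$Q{\left(w \right)} = 0$
$I = -8$ ($I = 0 + 4 \left(-2\right) = 0 - 8 = -8$)
$\left(x + I\right)^{2} = \left(-88 - 8\right)^{2} = \left(-96\right)^{2} = 9216$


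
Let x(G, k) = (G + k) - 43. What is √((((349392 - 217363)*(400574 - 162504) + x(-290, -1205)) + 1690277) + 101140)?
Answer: √31433933909 ≈ 1.7730e+5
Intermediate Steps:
x(G, k) = -43 + G + k
√((((349392 - 217363)*(400574 - 162504) + x(-290, -1205)) + 1690277) + 101140) = √((((349392 - 217363)*(400574 - 162504) + (-43 - 290 - 1205)) + 1690277) + 101140) = √(((132029*238070 - 1538) + 1690277) + 101140) = √(((31432144030 - 1538) + 1690277) + 101140) = √((31432142492 + 1690277) + 101140) = √(31433832769 + 101140) = √31433933909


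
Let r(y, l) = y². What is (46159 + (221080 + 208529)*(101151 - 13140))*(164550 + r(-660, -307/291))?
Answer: 22691889869378700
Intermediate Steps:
(46159 + (221080 + 208529)*(101151 - 13140))*(164550 + r(-660, -307/291)) = (46159 + (221080 + 208529)*(101151 - 13140))*(164550 + (-660)²) = (46159 + 429609*88011)*(164550 + 435600) = (46159 + 37810317699)*600150 = 37810363858*600150 = 22691889869378700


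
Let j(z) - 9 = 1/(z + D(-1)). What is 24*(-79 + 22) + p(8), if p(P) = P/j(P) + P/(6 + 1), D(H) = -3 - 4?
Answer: -47812/35 ≈ -1366.1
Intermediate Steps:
D(H) = -7
j(z) = 9 + 1/(-7 + z) (j(z) = 9 + 1/(z - 7) = 9 + 1/(-7 + z))
p(P) = P/7 + P*(-7 + P)/(-62 + 9*P) (p(P) = P/(((-62 + 9*P)/(-7 + P))) + P/(6 + 1) = P*((-7 + P)/(-62 + 9*P)) + P/7 = P*(-7 + P)/(-62 + 9*P) + P*(⅐) = P*(-7 + P)/(-62 + 9*P) + P/7 = P/7 + P*(-7 + P)/(-62 + 9*P))
24*(-79 + 22) + p(8) = 24*(-79 + 22) + (⅐)*8*(-111 + 16*8)/(-62 + 9*8) = 24*(-57) + (⅐)*8*(-111 + 128)/(-62 + 72) = -1368 + (⅐)*8*17/10 = -1368 + (⅐)*8*(⅒)*17 = -1368 + 68/35 = -47812/35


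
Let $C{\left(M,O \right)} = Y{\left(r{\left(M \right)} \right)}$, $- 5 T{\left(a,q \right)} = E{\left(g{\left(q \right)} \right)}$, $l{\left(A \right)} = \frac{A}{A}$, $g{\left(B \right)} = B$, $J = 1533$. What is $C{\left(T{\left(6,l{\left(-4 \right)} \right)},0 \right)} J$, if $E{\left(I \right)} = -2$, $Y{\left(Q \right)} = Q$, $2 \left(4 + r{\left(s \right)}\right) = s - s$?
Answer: $-6132$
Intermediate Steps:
$r{\left(s \right)} = -4$ ($r{\left(s \right)} = -4 + \frac{s - s}{2} = -4 + \frac{1}{2} \cdot 0 = -4 + 0 = -4$)
$l{\left(A \right)} = 1$
$T{\left(a,q \right)} = \frac{2}{5}$ ($T{\left(a,q \right)} = \left(- \frac{1}{5}\right) \left(-2\right) = \frac{2}{5}$)
$C{\left(M,O \right)} = -4$
$C{\left(T{\left(6,l{\left(-4 \right)} \right)},0 \right)} J = \left(-4\right) 1533 = -6132$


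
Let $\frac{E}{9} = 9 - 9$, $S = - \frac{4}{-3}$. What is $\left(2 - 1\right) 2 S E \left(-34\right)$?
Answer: $0$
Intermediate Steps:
$S = \frac{4}{3}$ ($S = \left(-4\right) \left(- \frac{1}{3}\right) = \frac{4}{3} \approx 1.3333$)
$E = 0$ ($E = 9 \left(9 - 9\right) = 9 \cdot 0 = 0$)
$\left(2 - 1\right) 2 S E \left(-34\right) = \left(2 - 1\right) 2 \cdot \frac{4}{3} \cdot 0 \left(-34\right) = 1 \cdot 2 \cdot 0 \left(-34\right) = 2 \cdot 0 \left(-34\right) = 0 \left(-34\right) = 0$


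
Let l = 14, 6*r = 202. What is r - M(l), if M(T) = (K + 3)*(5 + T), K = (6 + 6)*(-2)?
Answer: 1298/3 ≈ 432.67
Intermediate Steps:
r = 101/3 (r = (⅙)*202 = 101/3 ≈ 33.667)
K = -24 (K = 12*(-2) = -24)
M(T) = -105 - 21*T (M(T) = (-24 + 3)*(5 + T) = -21*(5 + T) = -105 - 21*T)
r - M(l) = 101/3 - (-105 - 21*14) = 101/3 - (-105 - 294) = 101/3 - 1*(-399) = 101/3 + 399 = 1298/3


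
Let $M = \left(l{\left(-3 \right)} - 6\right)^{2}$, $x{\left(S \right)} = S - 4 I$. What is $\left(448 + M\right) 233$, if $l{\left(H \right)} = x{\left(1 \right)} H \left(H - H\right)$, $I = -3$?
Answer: $112772$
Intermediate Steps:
$x{\left(S \right)} = 12 + S$ ($x{\left(S \right)} = S - -12 = S + 12 = 12 + S$)
$l{\left(H \right)} = 0$ ($l{\left(H \right)} = \left(12 + 1\right) H \left(H - H\right) = 13 H 0 = 0$)
$M = 36$ ($M = \left(0 - 6\right)^{2} = \left(-6\right)^{2} = 36$)
$\left(448 + M\right) 233 = \left(448 + 36\right) 233 = 484 \cdot 233 = 112772$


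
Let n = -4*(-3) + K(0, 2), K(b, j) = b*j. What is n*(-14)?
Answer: -168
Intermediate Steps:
n = 12 (n = -4*(-3) + 0*2 = 12 + 0 = 12)
n*(-14) = 12*(-14) = -168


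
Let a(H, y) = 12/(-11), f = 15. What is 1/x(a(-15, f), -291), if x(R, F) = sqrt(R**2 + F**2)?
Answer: 11*sqrt(1138505)/3415515 ≈ 0.0034364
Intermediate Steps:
a(H, y) = -12/11 (a(H, y) = 12*(-1/11) = -12/11)
x(R, F) = sqrt(F**2 + R**2)
1/x(a(-15, f), -291) = 1/(sqrt((-291)**2 + (-12/11)**2)) = 1/(sqrt(84681 + 144/121)) = 1/(sqrt(10246545/121)) = 1/(3*sqrt(1138505)/11) = 11*sqrt(1138505)/3415515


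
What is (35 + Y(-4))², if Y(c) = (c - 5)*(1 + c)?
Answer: 3844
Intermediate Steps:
Y(c) = (1 + c)*(-5 + c) (Y(c) = (-5 + c)*(1 + c) = (1 + c)*(-5 + c))
(35 + Y(-4))² = (35 + (-5 + (-4)² - 4*(-4)))² = (35 + (-5 + 16 + 16))² = (35 + 27)² = 62² = 3844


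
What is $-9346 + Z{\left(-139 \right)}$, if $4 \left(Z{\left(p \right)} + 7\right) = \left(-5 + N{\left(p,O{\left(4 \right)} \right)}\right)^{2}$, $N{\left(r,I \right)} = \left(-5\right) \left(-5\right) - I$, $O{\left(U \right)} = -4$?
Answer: $-9209$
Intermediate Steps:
$N{\left(r,I \right)} = 25 - I$
$Z{\left(p \right)} = 137$ ($Z{\left(p \right)} = -7 + \frac{\left(-5 + \left(25 - -4\right)\right)^{2}}{4} = -7 + \frac{\left(-5 + \left(25 + 4\right)\right)^{2}}{4} = -7 + \frac{\left(-5 + 29\right)^{2}}{4} = -7 + \frac{24^{2}}{4} = -7 + \frac{1}{4} \cdot 576 = -7 + 144 = 137$)
$-9346 + Z{\left(-139 \right)} = -9346 + 137 = -9209$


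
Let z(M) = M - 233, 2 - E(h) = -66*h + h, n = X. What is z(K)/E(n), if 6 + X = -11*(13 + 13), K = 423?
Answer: -95/9489 ≈ -0.010012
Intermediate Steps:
X = -292 (X = -6 - 11*(13 + 13) = -6 - 11*26 = -6 - 286 = -292)
n = -292
E(h) = 2 + 65*h (E(h) = 2 - (-66*h + h) = 2 - (-65)*h = 2 + 65*h)
z(M) = -233 + M
z(K)/E(n) = (-233 + 423)/(2 + 65*(-292)) = 190/(2 - 18980) = 190/(-18978) = 190*(-1/18978) = -95/9489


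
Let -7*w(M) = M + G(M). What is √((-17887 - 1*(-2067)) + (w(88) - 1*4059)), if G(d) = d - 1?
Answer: 8*I*√311 ≈ 141.08*I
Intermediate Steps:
G(d) = -1 + d
w(M) = ⅐ - 2*M/7 (w(M) = -(M + (-1 + M))/7 = -(-1 + 2*M)/7 = ⅐ - 2*M/7)
√((-17887 - 1*(-2067)) + (w(88) - 1*4059)) = √((-17887 - 1*(-2067)) + ((⅐ - 2/7*88) - 1*4059)) = √((-17887 + 2067) + ((⅐ - 176/7) - 4059)) = √(-15820 + (-25 - 4059)) = √(-15820 - 4084) = √(-19904) = 8*I*√311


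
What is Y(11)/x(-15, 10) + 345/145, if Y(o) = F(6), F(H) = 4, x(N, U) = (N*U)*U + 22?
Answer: 50933/21431 ≈ 2.3766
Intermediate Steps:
x(N, U) = 22 + N*U**2 (x(N, U) = N*U**2 + 22 = 22 + N*U**2)
Y(o) = 4
Y(11)/x(-15, 10) + 345/145 = 4/(22 - 15*10**2) + 345/145 = 4/(22 - 15*100) + 345*(1/145) = 4/(22 - 1500) + 69/29 = 4/(-1478) + 69/29 = 4*(-1/1478) + 69/29 = -2/739 + 69/29 = 50933/21431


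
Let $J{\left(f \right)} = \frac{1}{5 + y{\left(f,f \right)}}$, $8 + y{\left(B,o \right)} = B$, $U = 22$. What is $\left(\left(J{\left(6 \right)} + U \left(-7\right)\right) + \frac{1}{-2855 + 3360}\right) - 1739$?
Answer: $- \frac{2867387}{1515} \approx -1892.7$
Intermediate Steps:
$y{\left(B,o \right)} = -8 + B$
$J{\left(f \right)} = \frac{1}{-3 + f}$ ($J{\left(f \right)} = \frac{1}{5 + \left(-8 + f\right)} = \frac{1}{-3 + f}$)
$\left(\left(J{\left(6 \right)} + U \left(-7\right)\right) + \frac{1}{-2855 + 3360}\right) - 1739 = \left(\left(\frac{1}{-3 + 6} + 22 \left(-7\right)\right) + \frac{1}{-2855 + 3360}\right) - 1739 = \left(\left(\frac{1}{3} - 154\right) + \frac{1}{505}\right) - 1739 = \left(- \frac{461}{3} + \frac{1}{505}\right) - 1739 = - \frac{232802}{1515} - 1739 = - \frac{2867387}{1515}$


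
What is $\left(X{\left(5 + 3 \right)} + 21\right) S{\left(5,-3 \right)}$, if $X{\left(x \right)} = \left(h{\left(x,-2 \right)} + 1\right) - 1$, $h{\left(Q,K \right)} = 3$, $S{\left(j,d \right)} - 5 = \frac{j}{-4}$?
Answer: $90$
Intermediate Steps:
$S{\left(j,d \right)} = 5 - \frac{j}{4}$ ($S{\left(j,d \right)} = 5 + \frac{j}{-4} = 5 + j \left(- \frac{1}{4}\right) = 5 - \frac{j}{4}$)
$X{\left(x \right)} = 3$ ($X{\left(x \right)} = \left(3 + 1\right) - 1 = 4 - 1 = 3$)
$\left(X{\left(5 + 3 \right)} + 21\right) S{\left(5,-3 \right)} = \left(3 + 21\right) \left(5 - \frac{5}{4}\right) = 24 \left(5 - \frac{5}{4}\right) = 24 \cdot \frac{15}{4} = 90$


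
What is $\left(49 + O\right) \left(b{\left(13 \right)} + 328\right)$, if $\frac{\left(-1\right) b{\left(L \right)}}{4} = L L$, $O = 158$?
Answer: $-72036$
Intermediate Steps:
$b{\left(L \right)} = - 4 L^{2}$ ($b{\left(L \right)} = - 4 L L = - 4 L^{2}$)
$\left(49 + O\right) \left(b{\left(13 \right)} + 328\right) = \left(49 + 158\right) \left(- 4 \cdot 13^{2} + 328\right) = 207 \left(\left(-4\right) 169 + 328\right) = 207 \left(-676 + 328\right) = 207 \left(-348\right) = -72036$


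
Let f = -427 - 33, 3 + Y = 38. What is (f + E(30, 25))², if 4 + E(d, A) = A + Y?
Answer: 163216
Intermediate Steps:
Y = 35 (Y = -3 + 38 = 35)
E(d, A) = 31 + A (E(d, A) = -4 + (A + 35) = -4 + (35 + A) = 31 + A)
f = -460
(f + E(30, 25))² = (-460 + (31 + 25))² = (-460 + 56)² = (-404)² = 163216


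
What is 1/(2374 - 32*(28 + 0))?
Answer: 1/1478 ≈ 0.00067659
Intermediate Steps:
1/(2374 - 32*(28 + 0)) = 1/(2374 - 32*28) = 1/(2374 - 896) = 1/1478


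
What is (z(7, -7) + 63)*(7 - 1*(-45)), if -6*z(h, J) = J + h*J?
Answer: 11284/3 ≈ 3761.3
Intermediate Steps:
z(h, J) = -J/6 - J*h/6 (z(h, J) = -(J + h*J)/6 = -(J + J*h)/6 = -J/6 - J*h/6)
(z(7, -7) + 63)*(7 - 1*(-45)) = (-1/6*(-7)*(1 + 7) + 63)*(7 - 1*(-45)) = (-1/6*(-7)*8 + 63)*(7 + 45) = (28/3 + 63)*52 = (217/3)*52 = 11284/3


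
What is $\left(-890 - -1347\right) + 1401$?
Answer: $1858$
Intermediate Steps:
$\left(-890 - -1347\right) + 1401 = \left(-890 + 1347\right) + 1401 = 457 + 1401 = 1858$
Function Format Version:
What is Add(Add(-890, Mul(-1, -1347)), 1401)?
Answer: 1858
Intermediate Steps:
Add(Add(-890, Mul(-1, -1347)), 1401) = Add(Add(-890, 1347), 1401) = Add(457, 1401) = 1858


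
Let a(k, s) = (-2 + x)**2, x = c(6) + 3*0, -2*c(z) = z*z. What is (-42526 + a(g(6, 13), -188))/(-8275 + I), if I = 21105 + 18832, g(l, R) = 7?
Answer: -7021/5277 ≈ -1.3305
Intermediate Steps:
c(z) = -z**2/2 (c(z) = -z*z/2 = -z**2/2)
I = 39937
x = -18 (x = -1/2*6**2 + 3*0 = -1/2*36 + 0 = -18 + 0 = -18)
a(k, s) = 400 (a(k, s) = (-2 - 18)**2 = (-20)**2 = 400)
(-42526 + a(g(6, 13), -188))/(-8275 + I) = (-42526 + 400)/(-8275 + 39937) = -42126/31662 = -42126*1/31662 = -7021/5277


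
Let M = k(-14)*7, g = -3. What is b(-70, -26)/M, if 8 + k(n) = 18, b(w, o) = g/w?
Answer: 3/4900 ≈ 0.00061224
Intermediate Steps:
b(w, o) = -3/w
k(n) = 10 (k(n) = -8 + 18 = 10)
M = 70 (M = 10*7 = 70)
b(-70, -26)/M = -3/(-70)/70 = -3*(-1/70)*(1/70) = (3/70)*(1/70) = 3/4900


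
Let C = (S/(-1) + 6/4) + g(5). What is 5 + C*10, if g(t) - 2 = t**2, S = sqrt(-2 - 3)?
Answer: 290 - 10*I*sqrt(5) ≈ 290.0 - 22.361*I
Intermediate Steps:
S = I*sqrt(5) (S = sqrt(-5) = I*sqrt(5) ≈ 2.2361*I)
g(t) = 2 + t**2
C = 57/2 - I*sqrt(5) (C = ((I*sqrt(5))/(-1) + 6/4) + (2 + 5**2) = ((I*sqrt(5))*(-1) + 6*(1/4)) + (2 + 25) = (-I*sqrt(5) + 3/2) + 27 = (3/2 - I*sqrt(5)) + 27 = 57/2 - I*sqrt(5) ≈ 28.5 - 2.2361*I)
5 + C*10 = 5 + (57/2 - I*sqrt(5))*10 = 5 + (285 - 10*I*sqrt(5)) = 290 - 10*I*sqrt(5)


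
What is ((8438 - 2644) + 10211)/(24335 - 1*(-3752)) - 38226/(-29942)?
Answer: 776437686/420490477 ≈ 1.8465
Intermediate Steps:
((8438 - 2644) + 10211)/(24335 - 1*(-3752)) - 38226/(-29942) = (5794 + 10211)/(24335 + 3752) - 38226*(-1/29942) = 16005/28087 + 19113/14971 = 776437686/420490477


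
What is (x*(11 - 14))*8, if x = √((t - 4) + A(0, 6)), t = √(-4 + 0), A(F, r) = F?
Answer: -24*√(-4 + 2*I) ≈ -11.661 - 49.396*I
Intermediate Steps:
t = 2*I (t = √(-4) = 2*I ≈ 2.0*I)
x = √(-4 + 2*I) (x = √((2*I - 4) + 0) = √((-4 + 2*I) + 0) = √(-4 + 2*I) ≈ 0.48587 + 2.0582*I)
(x*(11 - 14))*8 = (√(-4 + 2*I)*(11 - 14))*8 = (√(-4 + 2*I)*(-3))*8 = -3*√(-4 + 2*I)*8 = -24*√(-4 + 2*I)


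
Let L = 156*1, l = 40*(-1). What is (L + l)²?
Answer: 13456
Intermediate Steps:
l = -40
L = 156
(L + l)² = (156 - 40)² = 116² = 13456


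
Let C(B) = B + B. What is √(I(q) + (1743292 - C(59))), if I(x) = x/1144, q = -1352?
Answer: √210923911/11 ≈ 1320.3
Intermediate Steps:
I(x) = x/1144 (I(x) = x*(1/1144) = x/1144)
C(B) = 2*B
√(I(q) + (1743292 - C(59))) = √((1/1144)*(-1352) + (1743292 - 2*59)) = √(-13/11 + (1743292 - 1*118)) = √(-13/11 + (1743292 - 118)) = √(-13/11 + 1743174) = √(19174901/11) = √210923911/11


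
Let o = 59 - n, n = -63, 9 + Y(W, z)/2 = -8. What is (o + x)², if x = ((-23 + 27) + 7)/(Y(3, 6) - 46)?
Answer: 95043001/6400 ≈ 14850.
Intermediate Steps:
Y(W, z) = -34 (Y(W, z) = -18 + 2*(-8) = -18 - 16 = -34)
o = 122 (o = 59 - 1*(-63) = 59 + 63 = 122)
x = -11/80 (x = ((-23 + 27) + 7)/(-34 - 46) = (4 + 7)/(-80) = 11*(-1/80) = -11/80 ≈ -0.13750)
(o + x)² = (122 - 11/80)² = (9749/80)² = 95043001/6400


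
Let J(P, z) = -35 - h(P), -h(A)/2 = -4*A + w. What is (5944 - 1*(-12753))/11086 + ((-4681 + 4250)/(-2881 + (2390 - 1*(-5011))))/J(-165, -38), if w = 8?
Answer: 54971652187/32595722360 ≈ 1.6865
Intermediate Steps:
h(A) = -16 + 8*A (h(A) = -2*(-4*A + 8) = -2*(8 - 4*A) = -16 + 8*A)
J(P, z) = -19 - 8*P (J(P, z) = -35 - (-16 + 8*P) = -35 + (16 - 8*P) = -19 - 8*P)
(5944 - 1*(-12753))/11086 + ((-4681 + 4250)/(-2881 + (2390 - 1*(-5011))))/J(-165, -38) = (5944 - 1*(-12753))/11086 + ((-4681 + 4250)/(-2881 + (2390 - 1*(-5011))))/(-19 - 8*(-165)) = (5944 + 12753)*(1/11086) + (-431/(-2881 + (2390 + 5011)))/(-19 + 1320) = 18697*(1/11086) - 431/(-2881 + 7401)/1301 = 18697/11086 - 431/4520*(1/1301) = 18697/11086 - 431*1/4520*(1/1301) = 18697/11086 - 431/4520*1/1301 = 18697/11086 - 431/5880520 = 54971652187/32595722360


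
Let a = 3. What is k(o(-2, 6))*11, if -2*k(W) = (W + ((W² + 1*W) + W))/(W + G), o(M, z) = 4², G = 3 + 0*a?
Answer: -88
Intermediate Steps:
G = 3 (G = 3 + 0*3 = 3 + 0 = 3)
o(M, z) = 16
k(W) = -(W² + 3*W)/(2*(3 + W)) (k(W) = -(W + ((W² + 1*W) + W))/(2*(W + 3)) = -(W + ((W² + W) + W))/(2*(3 + W)) = -(W + ((W + W²) + W))/(2*(3 + W)) = -(W + (W² + 2*W))/(2*(3 + W)) = -(W² + 3*W)/(2*(3 + W)))
k(o(-2, 6))*11 = -½*16*11 = -8*11 = -88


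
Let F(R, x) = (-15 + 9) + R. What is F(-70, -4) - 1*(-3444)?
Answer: 3368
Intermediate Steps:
F(R, x) = -6 + R
F(-70, -4) - 1*(-3444) = (-6 - 70) - 1*(-3444) = -76 + 3444 = 3368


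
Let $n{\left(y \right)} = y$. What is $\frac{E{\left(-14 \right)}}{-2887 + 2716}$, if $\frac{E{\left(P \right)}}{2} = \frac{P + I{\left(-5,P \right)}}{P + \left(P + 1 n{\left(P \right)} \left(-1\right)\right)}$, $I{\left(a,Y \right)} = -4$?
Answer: $- \frac{2}{133} \approx -0.015038$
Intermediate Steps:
$E{\left(P \right)} = \frac{2 \left(-4 + P\right)}{P}$ ($E{\left(P \right)} = 2 \frac{P - 4}{P + \left(P + 1 P \left(-1\right)\right)} = 2 \frac{-4 + P}{P + \left(P + P \left(-1\right)\right)} = 2 \frac{-4 + P}{P + \left(P - P\right)} = 2 \frac{-4 + P}{P + 0} = 2 \frac{-4 + P}{P} = \frac{2 \left(-4 + P\right)}{P}$)
$\frac{E{\left(-14 \right)}}{-2887 + 2716} = \frac{2 - \frac{8}{-14}}{-2887 + 2716} = \frac{2 - - \frac{4}{7}}{-171} = - \frac{2 + \frac{4}{7}}{171} = \left(- \frac{1}{171}\right) \frac{18}{7} = - \frac{2}{133}$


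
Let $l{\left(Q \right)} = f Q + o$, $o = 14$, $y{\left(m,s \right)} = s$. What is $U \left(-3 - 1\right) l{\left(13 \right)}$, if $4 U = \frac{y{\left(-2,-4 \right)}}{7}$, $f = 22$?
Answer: $\frac{1200}{7} \approx 171.43$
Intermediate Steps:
$U = - \frac{1}{7}$ ($U = \frac{\left(-4\right) \frac{1}{7}}{4} = \frac{1}{4} \left(- \frac{4}{7}\right) = - \frac{1}{7} \approx -0.14286$)
$l{\left(Q \right)} = 14 + 22 Q$ ($l{\left(Q \right)} = 22 Q + 14 = 14 + 22 Q$)
$U \left(-3 - 1\right) l{\left(13 \right)} = - \frac{-3 - 1}{7} \left(14 + 22 \cdot 13\right) = \left(- \frac{1}{7}\right) \left(-4\right) \left(14 + 286\right) = \frac{4}{7} \cdot 300 = \frac{1200}{7}$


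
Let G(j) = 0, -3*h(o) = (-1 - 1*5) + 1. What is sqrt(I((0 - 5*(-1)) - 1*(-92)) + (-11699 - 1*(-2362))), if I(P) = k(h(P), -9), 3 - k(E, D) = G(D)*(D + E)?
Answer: I*sqrt(9334) ≈ 96.613*I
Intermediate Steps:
h(o) = 5/3 (h(o) = -((-1 - 1*5) + 1)/3 = -((-1 - 5) + 1)/3 = -(-6 + 1)/3 = -1/3*(-5) = 5/3)
k(E, D) = 3 (k(E, D) = 3 - 0*(D + E) = 3 - 1*0 = 3 + 0 = 3)
I(P) = 3
sqrt(I((0 - 5*(-1)) - 1*(-92)) + (-11699 - 1*(-2362))) = sqrt(3 + (-11699 - 1*(-2362))) = sqrt(3 + (-11699 + 2362)) = sqrt(3 - 9337) = sqrt(-9334) = I*sqrt(9334)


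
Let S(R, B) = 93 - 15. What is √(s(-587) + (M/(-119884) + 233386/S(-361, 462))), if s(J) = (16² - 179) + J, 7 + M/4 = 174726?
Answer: 8*√52863354721437/1168869 ≈ 49.762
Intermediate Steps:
M = 698876 (M = -28 + 4*174726 = -28 + 698904 = 698876)
s(J) = 77 + J (s(J) = (256 - 179) + J = 77 + J)
S(R, B) = 78
√(s(-587) + (M/(-119884) + 233386/S(-361, 462))) = √((77 - 587) + (698876/(-119884) + 233386/78)) = √(-510 + (698876*(-1/119884) + 233386*(1/78))) = √(-510 + (-174719/29971 + 116693/39)) = √(-510 + 3490591862/1168869) = √(2894468672/1168869) = 8*√52863354721437/1168869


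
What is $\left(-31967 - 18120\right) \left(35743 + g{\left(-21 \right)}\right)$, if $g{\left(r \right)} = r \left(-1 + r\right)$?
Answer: $-1813399835$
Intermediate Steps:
$\left(-31967 - 18120\right) \left(35743 + g{\left(-21 \right)}\right) = \left(-31967 - 18120\right) \left(35743 - 21 \left(-1 - 21\right)\right) = - 50087 \left(35743 - -462\right) = - 50087 \left(35743 + 462\right) = \left(-50087\right) 36205 = -1813399835$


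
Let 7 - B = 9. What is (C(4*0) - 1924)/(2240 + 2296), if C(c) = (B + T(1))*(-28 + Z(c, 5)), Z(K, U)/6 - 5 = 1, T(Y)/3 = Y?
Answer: -479/1134 ≈ -0.42240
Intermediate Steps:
T(Y) = 3*Y
B = -2 (B = 7 - 1*9 = 7 - 9 = -2)
Z(K, U) = 36 (Z(K, U) = 30 + 6*1 = 30 + 6 = 36)
C(c) = 8 (C(c) = (-2 + 3*1)*(-28 + 36) = (-2 + 3)*8 = 1*8 = 8)
(C(4*0) - 1924)/(2240 + 2296) = (8 - 1924)/(2240 + 2296) = -1916/4536 = -1916*1/4536 = -479/1134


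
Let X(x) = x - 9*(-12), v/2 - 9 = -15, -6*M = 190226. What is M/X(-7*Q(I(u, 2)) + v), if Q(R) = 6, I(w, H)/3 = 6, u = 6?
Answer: -95113/162 ≈ -587.12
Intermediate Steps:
I(w, H) = 18 (I(w, H) = 3*6 = 18)
M = -95113/3 (M = -⅙*190226 = -95113/3 ≈ -31704.)
v = -12 (v = 18 + 2*(-15) = 18 - 30 = -12)
X(x) = 108 + x (X(x) = x + 108 = 108 + x)
M/X(-7*Q(I(u, 2)) + v) = -95113/(3*(108 + (-7*6 - 12))) = -95113/(3*(108 + (-42 - 12))) = -95113/(3*(108 - 54)) = -95113/3/54 = -95113/3*1/54 = -95113/162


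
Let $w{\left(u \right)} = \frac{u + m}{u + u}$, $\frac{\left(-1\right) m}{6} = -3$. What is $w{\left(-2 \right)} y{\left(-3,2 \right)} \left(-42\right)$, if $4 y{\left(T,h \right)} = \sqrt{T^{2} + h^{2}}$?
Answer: $42 \sqrt{13} \approx 151.43$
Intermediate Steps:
$m = 18$ ($m = \left(-6\right) \left(-3\right) = 18$)
$y{\left(T,h \right)} = \frac{\sqrt{T^{2} + h^{2}}}{4}$
$w{\left(u \right)} = \frac{18 + u}{2 u}$ ($w{\left(u \right)} = \frac{u + 18}{u + u} = \frac{18 + u}{2 u}$)
$w{\left(-2 \right)} y{\left(-3,2 \right)} \left(-42\right) = \frac{18 - 2}{2 \left(-2\right)} \frac{\sqrt{\left(-3\right)^{2} + 2^{2}}}{4} \left(-42\right) = \frac{1}{2} \left(- \frac{1}{2}\right) 16 \frac{\sqrt{9 + 4}}{4} \left(-42\right) = - 4 \frac{\sqrt{13}}{4} \left(-42\right) = - \sqrt{13} \left(-42\right) = 42 \sqrt{13}$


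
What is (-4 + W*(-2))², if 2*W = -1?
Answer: 9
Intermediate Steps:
W = -½ (W = (½)*(-1) = -½ ≈ -0.50000)
(-4 + W*(-2))² = (-4 - ½*(-2))² = (-4 + 1)² = (-3)² = 9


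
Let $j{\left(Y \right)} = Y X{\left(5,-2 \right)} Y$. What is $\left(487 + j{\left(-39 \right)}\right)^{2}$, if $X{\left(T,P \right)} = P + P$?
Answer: $31326409$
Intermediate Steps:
$X{\left(T,P \right)} = 2 P$
$j{\left(Y \right)} = - 4 Y^{2}$ ($j{\left(Y \right)} = Y 2 \left(-2\right) Y = Y \left(-4\right) Y = - 4 Y Y = - 4 Y^{2}$)
$\left(487 + j{\left(-39 \right)}\right)^{2} = \left(487 - 4 \left(-39\right)^{2}\right)^{2} = \left(487 - 6084\right)^{2} = \left(-5597\right)^{2} = 31326409$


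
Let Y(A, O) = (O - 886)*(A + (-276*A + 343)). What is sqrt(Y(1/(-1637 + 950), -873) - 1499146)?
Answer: I*sqrt(992639118102)/687 ≈ 1450.2*I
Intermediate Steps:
Y(A, O) = (-886 + O)*(343 - 275*A) (Y(A, O) = (-886 + O)*(A + (343 - 276*A)) = (-886 + O)*(343 - 275*A))
sqrt(Y(1/(-1637 + 950), -873) - 1499146) = sqrt((-303898 + 343*(-873) + 243650/(-1637 + 950) - 275*(-873)/(-1637 + 950)) - 1499146) = sqrt((-303898 - 299439 + 243650/(-687) - 275*(-873)/(-687)) - 1499146) = sqrt((-303898 - 299439 + 243650*(-1/687) - 275*(-1/687)*(-873)) - 1499146) = sqrt((-303898 - 299439 - 243650/687 - 80025/229) - 1499146) = sqrt(-414976244/687 - 1499146) = sqrt(-1444889546/687) = I*sqrt(992639118102)/687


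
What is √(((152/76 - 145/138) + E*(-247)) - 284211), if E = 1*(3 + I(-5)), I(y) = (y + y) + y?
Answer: I*√5356049790/138 ≈ 530.33*I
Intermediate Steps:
I(y) = 3*y (I(y) = 2*y + y = 3*y)
E = -12 (E = 1*(3 + 3*(-5)) = 1*(3 - 15) = 1*(-12) = -12)
√(((152/76 - 145/138) + E*(-247)) - 284211) = √(((152/76 - 145/138) - 12*(-247)) - 284211) = √(((152*(1/76) - 145*1/138) + 2964) - 284211) = √(((2 - 145/138) + 2964) - 284211) = √((131/138 + 2964) - 284211) = √(409163/138 - 284211) = √(-38811955/138) = I*√5356049790/138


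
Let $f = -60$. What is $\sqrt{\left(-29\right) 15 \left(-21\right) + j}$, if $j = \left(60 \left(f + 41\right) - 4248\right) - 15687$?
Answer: $2 i \sqrt{2985} \approx 109.27 i$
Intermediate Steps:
$j = -21075$ ($j = \left(60 \left(-60 + 41\right) - 4248\right) - 15687 = \left(60 \left(-19\right) - 4248\right) - 15687 = \left(-1140 - 4248\right) - 15687 = -5388 - 15687 = -21075$)
$\sqrt{\left(-29\right) 15 \left(-21\right) + j} = \sqrt{\left(-29\right) 15 \left(-21\right) - 21075} = \sqrt{\left(-435\right) \left(-21\right) - 21075} = \sqrt{9135 - 21075} = \sqrt{-11940} = 2 i \sqrt{2985}$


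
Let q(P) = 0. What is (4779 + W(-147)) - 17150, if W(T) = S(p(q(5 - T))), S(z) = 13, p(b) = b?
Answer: -12358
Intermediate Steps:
W(T) = 13
(4779 + W(-147)) - 17150 = (4779 + 13) - 17150 = 4792 - 17150 = -12358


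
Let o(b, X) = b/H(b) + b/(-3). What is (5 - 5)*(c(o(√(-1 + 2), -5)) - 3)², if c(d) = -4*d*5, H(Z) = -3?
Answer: 0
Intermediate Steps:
o(b, X) = -2*b/3 (o(b, X) = b/(-3) + b/(-3) = b*(-⅓) + b*(-⅓) = -b/3 - b/3 = -2*b/3)
c(d) = -20*d
(5 - 5)*(c(o(√(-1 + 2), -5)) - 3)² = (5 - 5)*(-(-40)*√(-1 + 2)/3 - 3)² = 0*(-(-40)*√1/3 - 3)² = 0*(-(-40)/3 - 3)² = 0*(-20*(-⅔) - 3)² = 0*(40/3 - 3)² = 0*(31/3)² = 0*(961/9) = 0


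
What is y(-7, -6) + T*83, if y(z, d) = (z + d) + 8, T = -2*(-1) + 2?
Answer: 327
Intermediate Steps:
T = 4 (T = 2 + 2 = 4)
y(z, d) = 8 + d + z (y(z, d) = (d + z) + 8 = 8 + d + z)
y(-7, -6) + T*83 = (8 - 6 - 7) + 4*83 = -5 + 332 = 327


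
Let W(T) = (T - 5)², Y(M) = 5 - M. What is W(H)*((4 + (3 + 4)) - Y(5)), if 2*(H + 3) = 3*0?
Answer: 704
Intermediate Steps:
H = -3 (H = -3 + (3*0)/2 = -3 + (½)*0 = -3 + 0 = -3)
W(T) = (-5 + T)²
W(H)*((4 + (3 + 4)) - Y(5)) = (-5 - 3)²*((4 + (3 + 4)) - (5 - 1*5)) = (-8)²*((4 + 7) - (5 - 5)) = 64*(11 - 1*0) = 64*(11 + 0) = 64*11 = 704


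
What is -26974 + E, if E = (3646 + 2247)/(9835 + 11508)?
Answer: -575700189/21343 ≈ -26974.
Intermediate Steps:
E = 5893/21343 ≈ 0.27611
-26974 + E = -26974 + 5893/21343 = -575700189/21343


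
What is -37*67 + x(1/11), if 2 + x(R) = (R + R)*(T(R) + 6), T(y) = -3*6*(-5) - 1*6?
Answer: -27111/11 ≈ -2464.6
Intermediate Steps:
T(y) = 84 (T(y) = -18*(-5) - 6 = 90 - 6 = 84)
x(R) = -2 + 180*R (x(R) = -2 + (R + R)*(84 + 6) = -2 + (2*R)*90 = -2 + 180*R)
-37*67 + x(1/11) = -37*67 + (-2 + 180/11) = -2479 + (-2 + 180*(1/11)) = -2479 + (-2 + 180/11) = -2479 + 158/11 = -27111/11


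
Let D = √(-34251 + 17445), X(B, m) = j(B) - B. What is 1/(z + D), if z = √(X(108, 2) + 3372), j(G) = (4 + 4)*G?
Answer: 1/(4*√258 + I*√16806) ≈ 0.0030691 - 0.0061927*I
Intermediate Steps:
j(G) = 8*G
X(B, m) = 7*B (X(B, m) = 8*B - B = 7*B)
D = I*√16806 (D = √(-16806) = I*√16806 ≈ 129.64*I)
z = 4*√258 (z = √(7*108 + 3372) = √(756 + 3372) = √4128 = 4*√258 ≈ 64.250)
1/(z + D) = 1/(4*√258 + I*√16806)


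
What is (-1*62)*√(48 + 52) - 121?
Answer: -741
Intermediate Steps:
(-1*62)*√(48 + 52) - 121 = -62*√100 - 121 = -62*10 - 121 = -620 - 121 = -741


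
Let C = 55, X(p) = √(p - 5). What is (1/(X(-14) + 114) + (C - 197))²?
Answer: (-261635853*I + 4597108*√19)/(19*(-683*I + 12*√19)) ≈ 20162.0 + 0.095109*I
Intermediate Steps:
X(p) = √(-5 + p)
(1/(X(-14) + 114) + (C - 197))² = (1/(√(-5 - 14) + 114) + (55 - 197))² = (1/(√(-19) + 114) - 142)² = (1/(I*√19 + 114) - 142)² = (1/(114 + I*√19) - 142)² = (-142 + 1/(114 + I*√19))²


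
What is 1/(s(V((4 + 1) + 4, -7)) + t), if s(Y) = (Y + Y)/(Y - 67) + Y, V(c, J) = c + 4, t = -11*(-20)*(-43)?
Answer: -27/255082 ≈ -0.00010585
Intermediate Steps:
t = -9460 (t = 220*(-43) = -9460)
V(c, J) = 4 + c
s(Y) = Y + 2*Y/(-67 + Y) (s(Y) = (2*Y)/(-67 + Y) + Y = 2*Y/(-67 + Y) + Y = Y + 2*Y/(-67 + Y))
1/(s(V((4 + 1) + 4, -7)) + t) = 1/((4 + ((4 + 1) + 4))*(-65 + (4 + ((4 + 1) + 4)))/(-67 + (4 + ((4 + 1) + 4))) - 9460) = 1/((4 + (5 + 4))*(-65 + (4 + (5 + 4)))/(-67 + (4 + (5 + 4))) - 9460) = 1/((4 + 9)*(-65 + (4 + 9))/(-67 + (4 + 9)) - 9460) = 1/(13*(-65 + 13)/(-67 + 13) - 9460) = 1/(13*(-52)/(-54) - 9460) = 1/(13*(-1/54)*(-52) - 9460) = 1/(338/27 - 9460) = 1/(-255082/27) = -27/255082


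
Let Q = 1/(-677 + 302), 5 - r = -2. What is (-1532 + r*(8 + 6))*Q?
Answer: 478/125 ≈ 3.8240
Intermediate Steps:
r = 7 (r = 5 - 1*(-2) = 5 + 2 = 7)
Q = -1/375 (Q = 1/(-375) = -1/375 ≈ -0.0026667)
(-1532 + r*(8 + 6))*Q = (-1532 + 7*(8 + 6))*(-1/375) = (-1532 + 7*14)*(-1/375) = (-1532 + 98)*(-1/375) = -1434*(-1/375) = 478/125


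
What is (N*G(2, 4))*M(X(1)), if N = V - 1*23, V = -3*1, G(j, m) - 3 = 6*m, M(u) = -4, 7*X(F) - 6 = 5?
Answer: 2808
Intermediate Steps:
X(F) = 11/7 (X(F) = 6/7 + (⅐)*5 = 6/7 + 5/7 = 11/7)
G(j, m) = 3 + 6*m
V = -3
N = -26 (N = -3 - 1*23 = -3 - 23 = -26)
(N*G(2, 4))*M(X(1)) = -26*(3 + 6*4)*(-4) = -26*(3 + 24)*(-4) = -26*27*(-4) = -702*(-4) = 2808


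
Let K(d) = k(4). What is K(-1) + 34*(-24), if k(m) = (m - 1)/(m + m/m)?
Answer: -4077/5 ≈ -815.40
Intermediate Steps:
k(m) = (-1 + m)/(1 + m) (k(m) = (-1 + m)/(m + 1) = (-1 + m)/(1 + m))
K(d) = ⅗ (K(d) = (-1 + 4)/(1 + 4) = 3/5 = (⅕)*3 = ⅗)
K(-1) + 34*(-24) = ⅗ + 34*(-24) = ⅗ - 816 = -4077/5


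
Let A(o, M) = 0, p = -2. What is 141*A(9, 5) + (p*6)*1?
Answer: -12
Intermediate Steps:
141*A(9, 5) + (p*6)*1 = 141*0 - 2*6*1 = 0 - 12*1 = 0 - 12 = -12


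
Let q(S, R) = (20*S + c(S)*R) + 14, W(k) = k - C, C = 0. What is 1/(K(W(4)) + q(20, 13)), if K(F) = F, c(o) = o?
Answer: 1/678 ≈ 0.0014749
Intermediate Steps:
W(k) = k (W(k) = k - 1*0 = k + 0 = k)
q(S, R) = 14 + 20*S + R*S (q(S, R) = (20*S + S*R) + 14 = (20*S + R*S) + 14 = 14 + 20*S + R*S)
1/(K(W(4)) + q(20, 13)) = 1/(4 + (14 + 20*20 + 13*20)) = 1/(4 + (14 + 400 + 260)) = 1/(4 + 674) = 1/678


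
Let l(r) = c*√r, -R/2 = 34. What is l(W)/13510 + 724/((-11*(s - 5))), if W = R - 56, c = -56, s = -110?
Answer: 724/1265 - 8*I*√31/965 ≈ 0.57233 - 0.046158*I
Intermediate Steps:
R = -68 (R = -2*34 = -68)
W = -124 (W = -68 - 56 = -124)
l(r) = -56*√r
l(W)/13510 + 724/((-11*(s - 5))) = -112*I*√31/13510 + 724/((-11*(-110 - 5))) = -112*I*√31*(1/13510) + 724/((-11*(-115))) = -112*I*√31*(1/13510) + 724/1265 = -8*I*√31/965 + 724*(1/1265) = -8*I*√31/965 + 724/1265 = 724/1265 - 8*I*√31/965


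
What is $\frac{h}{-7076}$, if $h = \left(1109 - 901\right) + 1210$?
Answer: $- \frac{709}{3538} \approx -0.2004$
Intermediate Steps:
$h = 1418$ ($h = 208 + 1210 = 1418$)
$\frac{h}{-7076} = \frac{1418}{-7076} = 1418 \left(- \frac{1}{7076}\right) = - \frac{709}{3538}$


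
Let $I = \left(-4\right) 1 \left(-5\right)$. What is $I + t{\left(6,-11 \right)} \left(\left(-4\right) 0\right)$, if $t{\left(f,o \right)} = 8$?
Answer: $20$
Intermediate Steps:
$I = 20$ ($I = \left(-4\right) \left(-5\right) = 20$)
$I + t{\left(6,-11 \right)} \left(\left(-4\right) 0\right) = 20 + 8 \left(\left(-4\right) 0\right) = 20 + 8 \cdot 0 = 20 + 0 = 20$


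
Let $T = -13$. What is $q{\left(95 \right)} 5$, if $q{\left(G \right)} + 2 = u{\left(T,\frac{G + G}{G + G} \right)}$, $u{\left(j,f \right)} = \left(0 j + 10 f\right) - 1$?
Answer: $35$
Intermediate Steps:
$u{\left(j,f \right)} = -1 + 10 f$ ($u{\left(j,f \right)} = \left(0 + 10 f\right) - 1 = 10 f - 1 = -1 + 10 f$)
$q{\left(G \right)} = 7$ ($q{\left(G \right)} = -2 - \left(1 - 10 \frac{G + G}{G + G}\right) = -2 - \left(1 - 10 \frac{2 G}{2 G}\right) = -2 + \left(-1 + 10 \cdot 2 G \frac{1}{2 G}\right) = -2 + \left(-1 + 10 \cdot 1\right) = -2 + \left(-1 + 10\right) = -2 + 9 = 7$)
$q{\left(95 \right)} 5 = 7 \cdot 5 = 35$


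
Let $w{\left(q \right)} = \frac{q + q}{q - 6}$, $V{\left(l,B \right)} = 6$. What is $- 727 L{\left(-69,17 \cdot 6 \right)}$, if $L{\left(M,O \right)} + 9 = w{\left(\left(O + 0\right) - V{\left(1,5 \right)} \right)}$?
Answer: $\frac{74881}{15} \approx 4992.1$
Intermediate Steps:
$w{\left(q \right)} = \frac{2 q}{-6 + q}$
$L{\left(M,O \right)} = -9 + \frac{2 \left(-6 + O\right)}{-12 + O}$ ($L{\left(M,O \right)} = -9 + \frac{2 \left(\left(O + 0\right) - 6\right)}{-6 + \left(\left(O + 0\right) - 6\right)} = -9 + \frac{2 \left(O - 6\right)}{-6 + \left(O - 6\right)} = -9 + \frac{2 \left(-6 + O\right)}{-6 + \left(-6 + O\right)} = -9 + \frac{2 \left(-6 + O\right)}{-12 + O}$)
$- 727 L{\left(-69,17 \cdot 6 \right)} = - 727 \frac{96 - 7 \cdot 17 \cdot 6}{-12 + 17 \cdot 6} = - 727 \frac{96 - 714}{-12 + 102} = - 727 \frac{96 - 714}{90} = - 727 \cdot \frac{1}{90} \left(-618\right) = \left(-727\right) \left(- \frac{103}{15}\right) = \frac{74881}{15}$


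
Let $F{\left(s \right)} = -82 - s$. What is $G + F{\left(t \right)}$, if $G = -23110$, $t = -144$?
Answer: $-23048$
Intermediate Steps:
$G + F{\left(t \right)} = -23110 - -62 = -23110 + \left(-82 + 144\right) = -23110 + 62 = -23048$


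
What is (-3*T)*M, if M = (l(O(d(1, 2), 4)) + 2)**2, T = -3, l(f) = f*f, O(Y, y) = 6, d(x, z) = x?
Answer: 12996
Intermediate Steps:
l(f) = f**2
M = 1444 (M = (6**2 + 2)**2 = (36 + 2)**2 = 38**2 = 1444)
(-3*T)*M = -3*(-3)*1444 = 9*1444 = 12996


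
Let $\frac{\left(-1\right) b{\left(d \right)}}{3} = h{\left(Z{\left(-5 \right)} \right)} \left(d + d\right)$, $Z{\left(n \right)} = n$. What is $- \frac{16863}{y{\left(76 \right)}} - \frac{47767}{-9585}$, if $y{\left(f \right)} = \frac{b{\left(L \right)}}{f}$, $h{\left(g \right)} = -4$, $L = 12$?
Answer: $- \frac{340840669}{76680} \approx -4445.0$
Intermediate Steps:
$b{\left(d \right)} = 24 d$ ($b{\left(d \right)} = - 3 \left(- 4 \left(d + d\right)\right) = - 3 \left(- 4 \cdot 2 d\right) = - 3 \left(- 8 d\right) = 24 d$)
$y{\left(f \right)} = \frac{288}{f}$ ($y{\left(f \right)} = \frac{24 \cdot 12}{f} = \frac{288}{f}$)
$- \frac{16863}{y{\left(76 \right)}} - \frac{47767}{-9585} = - \frac{16863}{288 \cdot \frac{1}{76}} - \frac{47767}{-9585} = - \frac{16863}{288 \cdot \frac{1}{76}} - - \frac{47767}{9585} = - \frac{16863}{\frac{72}{19}} + \frac{47767}{9585} = \left(-16863\right) \frac{19}{72} + \frac{47767}{9585} = - \frac{106799}{24} + \frac{47767}{9585} = - \frac{340840669}{76680}$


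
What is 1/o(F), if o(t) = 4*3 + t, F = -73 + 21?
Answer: -1/40 ≈ -0.025000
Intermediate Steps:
F = -52
o(t) = 12 + t
1/o(F) = 1/(12 - 52) = 1/(-40) = -1/40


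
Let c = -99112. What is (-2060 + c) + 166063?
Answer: 64891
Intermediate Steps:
(-2060 + c) + 166063 = (-2060 - 99112) + 166063 = -101172 + 166063 = 64891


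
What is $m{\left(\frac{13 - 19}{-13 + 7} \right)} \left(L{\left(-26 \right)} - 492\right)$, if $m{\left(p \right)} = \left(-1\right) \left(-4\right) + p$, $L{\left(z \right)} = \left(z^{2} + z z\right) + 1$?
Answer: $4305$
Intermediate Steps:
$L{\left(z \right)} = 1 + 2 z^{2}$ ($L{\left(z \right)} = \left(z^{2} + z^{2}\right) + 1 = 2 z^{2} + 1 = 1 + 2 z^{2}$)
$m{\left(p \right)} = 4 + p$
$m{\left(\frac{13 - 19}{-13 + 7} \right)} \left(L{\left(-26 \right)} - 492\right) = \left(4 + \frac{13 - 19}{-13 + 7}\right) \left(\left(1 + 2 \left(-26\right)^{2}\right) - 492\right) = \left(4 - \frac{6}{-6}\right) \left(\left(1 + 2 \cdot 676\right) - 492\right) = \left(4 - -1\right) \left(\left(1 + 1352\right) - 492\right) = \left(4 + 1\right) \left(1353 - 492\right) = 5 \cdot 861 = 4305$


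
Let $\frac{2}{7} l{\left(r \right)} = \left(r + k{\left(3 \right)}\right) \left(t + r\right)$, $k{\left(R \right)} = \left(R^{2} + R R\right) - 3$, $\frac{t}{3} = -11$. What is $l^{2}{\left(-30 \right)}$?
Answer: $\frac{43758225}{4} \approx 1.094 \cdot 10^{7}$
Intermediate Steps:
$t = -33$ ($t = 3 \left(-11\right) = -33$)
$k{\left(R \right)} = -3 + 2 R^{2}$ ($k{\left(R \right)} = \left(R^{2} + R^{2}\right) - 3 = 2 R^{2} - 3 = -3 + 2 R^{2}$)
$l{\left(r \right)} = \frac{7 \left(-33 + r\right) \left(15 + r\right)}{2}$ ($l{\left(r \right)} = \frac{7 \left(r - \left(3 - 2 \cdot 3^{2}\right)\right) \left(-33 + r\right)}{2} = \frac{7 \left(r + \left(-3 + 2 \cdot 9\right)\right) \left(-33 + r\right)}{2} = \frac{7 \left(r + \left(-3 + 18\right)\right) \left(-33 + r\right)}{2} = \frac{7 \left(r + 15\right) \left(-33 + r\right)}{2} = \frac{7 \left(15 + r\right) \left(-33 + r\right)}{2} = \frac{7 \left(-33 + r\right) \left(15 + r\right)}{2}$)
$l^{2}{\left(-30 \right)} = \left(- \frac{3465}{2} - -1890 + \frac{7 \left(-30\right)^{2}}{2}\right)^{2} = \left(- \frac{3465}{2} + 1890 + \frac{7}{2} \cdot 900\right)^{2} = \left(- \frac{3465}{2} + 1890 + 3150\right)^{2} = \left(\frac{6615}{2}\right)^{2} = \frac{43758225}{4}$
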